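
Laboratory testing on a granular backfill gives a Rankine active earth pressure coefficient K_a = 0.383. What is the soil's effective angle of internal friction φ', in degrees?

K_a = tan²(45° − φ/2) ⇒ 45° − φ/2 = arctan(√0.383) = 31.75°.
φ = 2(45° − 31.75°) = 26.50°.

26.5°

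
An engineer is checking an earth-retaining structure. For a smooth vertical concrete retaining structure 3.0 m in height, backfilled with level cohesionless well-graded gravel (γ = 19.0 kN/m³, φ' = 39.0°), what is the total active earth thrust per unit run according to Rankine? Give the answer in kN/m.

K_a = tan²(45° − φ/2) = 0.2275.
P_a = ½ K_a γ H² = 0.5 × 0.2275 × 19.0 × 3.0² = 19.45 kN/m.

19.5 kN/m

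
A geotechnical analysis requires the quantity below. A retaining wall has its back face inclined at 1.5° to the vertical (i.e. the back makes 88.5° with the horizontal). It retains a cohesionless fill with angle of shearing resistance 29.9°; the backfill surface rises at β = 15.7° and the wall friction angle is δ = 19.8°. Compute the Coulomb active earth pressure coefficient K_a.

0.393

K_a = sin²(α+φ) / [sin²α · sin(α−δ) · (1 + √{sin(φ+δ)sin(φ−β) / (sin(α−δ)sin(α+β))})²].
With α = 88.5°, φ = 29.9°, δ = 19.8°, β = 15.7°: K_a = 0.3925.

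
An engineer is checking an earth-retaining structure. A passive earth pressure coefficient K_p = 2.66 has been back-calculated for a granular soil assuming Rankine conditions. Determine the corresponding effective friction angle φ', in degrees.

27.0°

K_p = (1+sin φ)/(1−sin φ) ⇒ sin φ = (K_p − 1)/(K_p + 1) = 0.4536.
φ = arcsin(0.4536) = 26.97°.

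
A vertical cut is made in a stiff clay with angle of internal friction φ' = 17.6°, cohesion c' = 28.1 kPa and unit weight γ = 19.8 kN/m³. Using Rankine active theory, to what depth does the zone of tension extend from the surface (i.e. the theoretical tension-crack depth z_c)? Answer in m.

3.88 m

K_a = tan²(45° − 17.6°/2) = 0.5357; √K_a = 0.7319.
The active pressure is zero where K_a γ z = 2c√K_a, so z_c = 2c/(γ√K_a) = 2×28.1/(19.8×0.7319) = 3.878 m.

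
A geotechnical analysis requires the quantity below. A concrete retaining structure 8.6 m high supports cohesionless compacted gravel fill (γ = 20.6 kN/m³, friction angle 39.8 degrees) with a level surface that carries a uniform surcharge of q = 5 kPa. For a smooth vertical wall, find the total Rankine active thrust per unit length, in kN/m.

177 kN/m

K_a = tan²(45° − φ/2) = 0.2194.
Soil triangle: ½ K_a γ H² = 0.5×0.2194×20.6×8.6² = 167.2 kN/m.
Surcharge rectangle: K_a q H = 0.2194×5×8.6 = 9.436 kN/m.
Total = 167.2 + 9.436 = 176.6 kN/m.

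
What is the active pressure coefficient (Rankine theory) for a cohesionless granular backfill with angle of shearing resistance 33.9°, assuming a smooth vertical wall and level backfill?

K_a = (1 − sin φ)/(1 + sin φ) = (1 − sin 33.9°)/(1 + sin 33.9°) = 0.2839.

0.284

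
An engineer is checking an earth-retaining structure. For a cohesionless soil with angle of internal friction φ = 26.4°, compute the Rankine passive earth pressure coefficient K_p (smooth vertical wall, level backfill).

2.60

K_p = (1 + sin φ)/(1 − sin φ) = tan²(45° + 26.4°/2) = 2.601.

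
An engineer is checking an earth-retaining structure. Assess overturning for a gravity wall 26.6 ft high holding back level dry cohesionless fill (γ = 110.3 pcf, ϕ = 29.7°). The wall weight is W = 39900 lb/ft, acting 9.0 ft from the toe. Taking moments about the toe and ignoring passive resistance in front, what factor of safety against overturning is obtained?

K_a = tan²(45° − 29.7°/2) = 0.3374.
P_a = ½K_aγH² = 0.5×0.3374×110.3×26.6² = 13170 lb/ft, acting at H/3 = 8.867 ft above the base.
Overturning moment M_o = P_a × H/3 = 13170 × 8.867 = 116700.
Resisting moment M_r = W × 9.0 = 39900 × 9.0 = 359100.
FS_overturning = M_r/M_o = 359100/116700 = 3.076.

3.08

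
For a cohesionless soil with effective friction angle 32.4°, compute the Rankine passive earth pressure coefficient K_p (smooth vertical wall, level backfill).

3.31

K_p = (1 + sin φ)/(1 − sin φ) = tan²(45° + 32.4°/2) = 3.309.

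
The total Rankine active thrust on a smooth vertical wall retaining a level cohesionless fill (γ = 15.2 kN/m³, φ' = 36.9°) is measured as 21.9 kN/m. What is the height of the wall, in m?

3.40 m

K_a = 0.2497. P_a = ½ K_a γ H² ⇒ H = √(2P_a/(K_a γ)).
H = √(2×21.9/(0.2497×15.2)) = 3.397 m.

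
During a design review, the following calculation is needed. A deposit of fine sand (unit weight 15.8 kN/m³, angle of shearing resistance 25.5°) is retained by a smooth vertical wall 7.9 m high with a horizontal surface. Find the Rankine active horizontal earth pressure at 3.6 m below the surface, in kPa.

K_a = (1 − sin φ)/(1 + sin φ) = 0.3981.
σ_h = K_a γ z = 0.3981 × 15.8 × 3.6 = 22.64 kPa.

22.6 kPa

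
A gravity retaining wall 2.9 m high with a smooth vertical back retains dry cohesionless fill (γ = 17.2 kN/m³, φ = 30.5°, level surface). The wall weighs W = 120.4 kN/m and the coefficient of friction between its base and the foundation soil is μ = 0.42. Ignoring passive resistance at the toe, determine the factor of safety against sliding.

2.14

K_a = tan²(45° − 30.5°/2) = 0.3267.
P_a = ½K_aγH² = 0.5×0.3267×17.2×2.9² = 23.63 kN/m, acting at H/3 = 0.9667 m above the base.
FS_sliding = μW / P_a = 0.42×120.4 / 23.63 = 2.140.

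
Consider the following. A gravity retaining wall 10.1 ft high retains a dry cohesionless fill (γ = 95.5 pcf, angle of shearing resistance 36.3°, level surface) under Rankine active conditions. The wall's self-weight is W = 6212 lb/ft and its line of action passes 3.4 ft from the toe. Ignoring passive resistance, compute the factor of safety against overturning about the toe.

5.03

K_a = tan²(45° − 36.3°/2) = 0.2563.
P_a = ½K_aγH² = 0.5×0.2563×95.5×10.1² = 1248 lb/ft, acting at H/3 = 3.367 ft above the base.
Overturning moment M_o = P_a × H/3 = 1248 × 3.367 = 4203.
Resisting moment M_r = W × 3.4 = 6212 × 3.4 = 21120.
FS_overturning = M_r/M_o = 21120/4203 = 5.026.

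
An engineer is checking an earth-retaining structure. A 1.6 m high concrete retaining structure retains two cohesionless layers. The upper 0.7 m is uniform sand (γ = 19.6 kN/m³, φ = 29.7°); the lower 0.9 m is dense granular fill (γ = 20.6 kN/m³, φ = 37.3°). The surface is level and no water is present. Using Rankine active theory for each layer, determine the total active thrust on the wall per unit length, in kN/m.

K_a1 = tan²(45°−29.7°/2) = 0.3374; K_a2 = tan²(45°−37.3°/2) = 0.2453.
Layer 1: σ at base = K_a1 γ₁ h₁ = 4.629 kPa; P₁ = ½×4.629×0.7 = 1.620.
Layer 2: σ_v at top = γ₁h₁ = 13.72; σ_h top = K_a2×13.72 = 3.366; σ_h base = K_a2×(13.72+20.6×0.9) = 7.915.
P₂ = ½(3.366+7.915)×0.9 = 5.076. Total P_a = 1.620+5.076 = 6.696 kN/m.

6.70 kN/m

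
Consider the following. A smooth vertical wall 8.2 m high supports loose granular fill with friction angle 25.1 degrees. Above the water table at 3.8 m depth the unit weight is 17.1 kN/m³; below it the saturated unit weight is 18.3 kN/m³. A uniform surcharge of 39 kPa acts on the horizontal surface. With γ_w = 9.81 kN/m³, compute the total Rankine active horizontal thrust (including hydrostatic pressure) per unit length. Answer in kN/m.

K_a = tan²(45° − φ/2) = 0.4043.
γ' = 18.3 − 9.81 = 8.490 kN/m³. h₂ = H − d_w = 4.4 m.
σ'_h: at surface K_a·q = 15.77; at WT K_a(q+γd_w) = 42.04; at base K_a(q+γd_w+γ'h₂) = 57.14 kPa.
P₁ = ½(15.77+42.04)×3.8 = 109.8; P₂ = ½(42.04+57.14)×4.4 = 218.2; P_w = ½γ_w h₂² = 94.96.
Total = 109.8+218.2+94.96 = 423.0 kN/m.

423 kN/m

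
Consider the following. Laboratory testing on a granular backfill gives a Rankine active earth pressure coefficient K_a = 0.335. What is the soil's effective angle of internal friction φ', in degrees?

K_a = tan²(45° − φ/2) ⇒ 45° − φ/2 = arctan(√0.335) = 30.06°.
φ = 2(45° − 30.06°) = 29.88°.

29.9°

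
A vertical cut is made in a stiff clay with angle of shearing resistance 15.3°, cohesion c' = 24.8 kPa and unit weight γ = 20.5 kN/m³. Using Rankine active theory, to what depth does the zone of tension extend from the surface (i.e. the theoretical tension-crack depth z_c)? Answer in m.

K_a = tan²(45° − 15.3°/2) = 0.5824; √K_a = 0.7632.
The active pressure is zero where K_a γ z = 2c√K_a, so z_c = 2c/(γ√K_a) = 2×24.8/(20.5×0.7632) = 3.170 m.

3.17 m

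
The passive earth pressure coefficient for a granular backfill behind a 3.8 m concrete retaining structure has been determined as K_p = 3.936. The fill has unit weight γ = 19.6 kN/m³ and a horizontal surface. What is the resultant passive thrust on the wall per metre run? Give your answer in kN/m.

557 kN/m

P = ½ K_p γ H² = 0.5 × 3.936 × 19.6 × 3.8² = 557.0 kN/m.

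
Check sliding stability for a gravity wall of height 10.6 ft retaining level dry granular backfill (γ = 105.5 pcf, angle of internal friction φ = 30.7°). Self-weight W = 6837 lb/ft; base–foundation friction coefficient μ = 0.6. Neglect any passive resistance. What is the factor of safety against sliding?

K_a = tan²(45° − 30.7°/2) = 0.3240.
P_a = ½K_aγH² = 0.5×0.3240×105.5×10.6² = 1921 lb/ft, acting at H/3 = 3.533 ft above the base.
FS_sliding = μW / P_a = 0.6×6837 / 1921 = 2.136.

2.14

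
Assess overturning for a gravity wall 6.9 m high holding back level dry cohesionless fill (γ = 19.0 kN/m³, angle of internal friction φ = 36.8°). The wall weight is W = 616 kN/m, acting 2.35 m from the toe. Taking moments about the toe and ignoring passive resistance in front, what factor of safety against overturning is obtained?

K_a = tan²(45° − 36.8°/2) = 0.2508.
P_a = ½K_aγH² = 0.5×0.2508×19.0×6.9² = 113.4 kN/m, acting at H/3 = 2.300 m above the base.
Overturning moment M_o = P_a × H/3 = 113.4 × 2.300 = 260.9.
Resisting moment M_r = W × 2.35 = 616 × 2.35 = 1448.
FS_overturning = M_r/M_o = 1448/260.9 = 5.549.

5.55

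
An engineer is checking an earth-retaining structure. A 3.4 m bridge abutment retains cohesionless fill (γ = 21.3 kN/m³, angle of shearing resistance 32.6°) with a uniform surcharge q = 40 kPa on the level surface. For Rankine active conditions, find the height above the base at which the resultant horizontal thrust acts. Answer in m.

1.43 m

K_a = 0.2997.
Triangular part P₁ = ½K_aγH² = 36.90 at H/3 = 1.133 m; rectangular part P₂ = K_a q H = 40.76 at H/2 = 1.700 m.
ȳ = (P₁·1.133 + P₂·1.700)/(P₁+P₂) = 1.431 m.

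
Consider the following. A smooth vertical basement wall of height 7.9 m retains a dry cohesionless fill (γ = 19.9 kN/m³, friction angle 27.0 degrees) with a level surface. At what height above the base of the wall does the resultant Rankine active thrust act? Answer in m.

2.63 m

K_a = 0.3755.
The pressure distribution is triangular, so the resultant acts at H/3 above the base = 7.9/3 = 2.633 m.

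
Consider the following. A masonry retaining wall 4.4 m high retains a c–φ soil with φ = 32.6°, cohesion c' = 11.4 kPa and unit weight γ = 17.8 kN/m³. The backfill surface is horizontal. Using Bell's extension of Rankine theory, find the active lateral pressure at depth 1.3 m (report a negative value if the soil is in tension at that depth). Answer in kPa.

K_a = (1 − sin φ)/(1 + sin φ) = 0.2997.
σ_a = K_a γ z − 2c√K_a = 0.2997×17.8×1.3 − 2×11.4×0.5475 = -5.547 kPa.

-5.55 kPa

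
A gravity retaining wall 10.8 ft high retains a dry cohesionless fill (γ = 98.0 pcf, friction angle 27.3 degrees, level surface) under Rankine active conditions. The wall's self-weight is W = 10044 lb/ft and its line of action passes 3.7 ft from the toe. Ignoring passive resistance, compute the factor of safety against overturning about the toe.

4.87

K_a = tan²(45° − 27.3°/2) = 0.3711.
P_a = ½K_aγH² = 0.5×0.3711×98.0×10.8² = 2121 lb/ft, acting at H/3 = 3.600 ft above the base.
Overturning moment M_o = P_a × H/3 = 2121 × 3.600 = 7636.
Resisting moment M_r = W × 3.7 = 10044 × 3.7 = 37160.
FS_overturning = M_r/M_o = 37160/7636 = 4.867.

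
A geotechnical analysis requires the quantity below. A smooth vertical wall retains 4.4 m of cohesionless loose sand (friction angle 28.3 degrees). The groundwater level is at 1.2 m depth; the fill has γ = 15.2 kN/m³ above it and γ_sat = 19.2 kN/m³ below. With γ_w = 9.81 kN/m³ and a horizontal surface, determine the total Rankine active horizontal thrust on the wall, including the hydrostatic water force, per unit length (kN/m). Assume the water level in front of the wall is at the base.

92.1 kN/m

K_a = tan²(45° − φ/2) = 0.3568.
γ' = 19.2 − 9.81 = 9.390 kN/m³. Depth below WT = 3.2 m.
σ'_h at WT = K_a γ d_w = 6.508 kPa; at base = 6.508 + K_a γ' × 3.2 = 17.23 kPa.
P₁ (0–1.2 m) = ½×6.508×1.2 = 3.905. P₂ (1.2–4.4 m) = ½(6.508+17.23)×3.2 = 37.98.
P_w = ½ γ_w h₂² = 0.5×9.81×3.2² = 50.23. Total = 3.905+37.98+50.23 = 92.11 kN/m.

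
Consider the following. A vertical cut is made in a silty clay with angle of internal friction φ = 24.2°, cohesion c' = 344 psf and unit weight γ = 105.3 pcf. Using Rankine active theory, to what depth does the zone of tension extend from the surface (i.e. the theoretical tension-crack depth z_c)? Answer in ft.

K_a = tan²(45° − 24.2°/2) = 0.4185; √K_a = 0.6469.
The active pressure is zero where K_a γ z = 2c√K_a, so z_c = 2c/(γ√K_a) = 2×344/(105.3×0.6469) = 10.10 ft.

10.1 ft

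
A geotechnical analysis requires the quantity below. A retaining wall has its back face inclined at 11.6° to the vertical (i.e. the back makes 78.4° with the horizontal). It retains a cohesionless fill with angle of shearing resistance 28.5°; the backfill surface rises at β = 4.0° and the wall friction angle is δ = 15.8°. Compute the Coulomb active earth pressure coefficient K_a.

K_a = sin²(α+φ) / [sin²α · sin(α−δ) · (1 + √{sin(φ+δ)sin(φ−β) / (sin(α−δ)sin(α+β))})²].
With α = 78.4°, φ = 28.5°, δ = 15.8°, β = 4.0°: K_a = 0.4339.

0.434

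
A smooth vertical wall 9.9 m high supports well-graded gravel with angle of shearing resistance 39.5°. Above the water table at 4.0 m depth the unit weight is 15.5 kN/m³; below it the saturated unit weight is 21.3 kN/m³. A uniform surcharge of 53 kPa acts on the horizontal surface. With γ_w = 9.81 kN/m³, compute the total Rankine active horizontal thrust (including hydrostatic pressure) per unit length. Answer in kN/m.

441 kN/m

K_a = tan²(45° − φ/2) = 0.2224.
γ' = 21.3 − 9.81 = 11.49 kN/m³. h₂ = H − d_w = 5.9 m.
σ'_h: at surface K_a·q = 11.79; at WT K_a(q+γd_w) = 25.58; at base K_a(q+γd_w+γ'h₂) = 40.66 kPa.
P₁ = ½(11.79+25.58)×4.0 = 74.74; P₂ = ½(25.58+40.66)×5.9 = 195.4; P_w = ½γ_w h₂² = 170.7.
Total = 74.74+195.4+170.7 = 440.9 kN/m.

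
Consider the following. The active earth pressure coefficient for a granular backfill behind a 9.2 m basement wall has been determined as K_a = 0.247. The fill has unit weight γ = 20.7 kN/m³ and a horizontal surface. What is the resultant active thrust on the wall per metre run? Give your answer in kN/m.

P = ½ K_a γ H² = 0.5 × 0.247 × 20.7 × 9.2² = 216.4 kN/m.

216 kN/m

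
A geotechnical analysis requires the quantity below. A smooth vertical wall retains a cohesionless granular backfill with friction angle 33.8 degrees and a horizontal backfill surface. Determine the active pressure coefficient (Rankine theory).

0.285

K_a = (1 − sin φ)/(1 + sin φ) = (1 − sin 33.8°)/(1 + sin 33.8°) = 0.2851.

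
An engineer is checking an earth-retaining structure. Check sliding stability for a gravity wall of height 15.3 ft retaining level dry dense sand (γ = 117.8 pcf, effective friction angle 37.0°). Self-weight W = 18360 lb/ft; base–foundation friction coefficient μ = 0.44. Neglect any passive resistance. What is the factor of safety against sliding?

K_a = tan²(45° − 37.0°/2) = 0.2486.
P_a = ½K_aγH² = 0.5×0.2486×117.8×15.3² = 3427 lb/ft, acting at H/3 = 5.100 ft above the base.
FS_sliding = μW / P_a = 0.44×18360 / 3427 = 2.357.

2.36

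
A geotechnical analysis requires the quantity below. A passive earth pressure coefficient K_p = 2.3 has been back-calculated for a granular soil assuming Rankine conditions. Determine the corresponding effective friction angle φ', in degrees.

23.2°

K_p = (1+sin φ)/(1−sin φ) ⇒ sin φ = (K_p − 1)/(K_p + 1) = 0.3939.
φ = arcsin(0.3939) = 23.20°.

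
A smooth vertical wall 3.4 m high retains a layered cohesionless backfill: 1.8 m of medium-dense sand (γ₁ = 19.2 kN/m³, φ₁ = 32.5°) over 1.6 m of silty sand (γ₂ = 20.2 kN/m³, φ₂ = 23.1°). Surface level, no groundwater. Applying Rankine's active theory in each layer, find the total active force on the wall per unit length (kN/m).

K_a1 = tan²(45°−32.5°/2) = 0.3010; K_a2 = tan²(45°−23.1°/2) = 0.4364.
Layer 1: σ at base = K_a1 γ₁ h₁ = 10.40 kPa; P₁ = ½×10.40×1.8 = 9.362.
Layer 2: σ_v at top = γ₁h₁ = 34.56; σ_h top = K_a2×34.56 = 15.08; σ_h base = K_a2×(34.56+20.2×1.6) = 29.19.
P₂ = ½(15.08+29.19)×1.6 = 35.42. Total P_a = 9.362+35.42 = 44.78 kN/m.

44.8 kN/m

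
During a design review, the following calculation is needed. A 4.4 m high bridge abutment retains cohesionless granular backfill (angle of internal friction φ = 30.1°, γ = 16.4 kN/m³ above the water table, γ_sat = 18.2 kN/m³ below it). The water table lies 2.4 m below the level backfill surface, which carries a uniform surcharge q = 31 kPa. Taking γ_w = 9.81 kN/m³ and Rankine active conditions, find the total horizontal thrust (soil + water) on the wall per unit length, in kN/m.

K_a = tan²(45° − φ/2) = 0.3320.
γ' = 18.2 − 9.81 = 8.390 kN/m³. h₂ = H − d_w = 2.0 m.
σ'_h: at surface K_a·q = 10.29; at WT K_a(q+γd_w) = 23.36; at base K_a(q+γd_w+γ'h₂) = 28.93 kPa.
P₁ = ½(10.29+23.36)×2.4 = 40.38; P₂ = ½(23.36+28.93)×2.0 = 52.29; P_w = ½γ_w h₂² = 19.62.
Total = 40.38+52.29+19.62 = 112.3 kN/m.

112 kN/m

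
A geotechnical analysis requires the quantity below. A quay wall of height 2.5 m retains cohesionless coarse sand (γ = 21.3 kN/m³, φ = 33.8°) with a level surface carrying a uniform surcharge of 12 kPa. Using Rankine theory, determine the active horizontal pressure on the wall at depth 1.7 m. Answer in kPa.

K_a = (1 − sin φ)/(1 + sin φ) = 0.2851.
σ_v = γz + q = 21.3 × 1.7 + 12 = 48.21 kPa.
σ_h = K_a σ_v = 0.2851 × 48.21 = 13.74 kPa.

13.7 kPa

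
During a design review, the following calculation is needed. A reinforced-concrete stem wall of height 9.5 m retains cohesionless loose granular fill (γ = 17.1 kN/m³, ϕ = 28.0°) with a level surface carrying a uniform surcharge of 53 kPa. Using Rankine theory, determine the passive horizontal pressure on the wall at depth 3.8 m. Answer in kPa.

327 kPa

K_p = (1 + sin φ)/(1 − sin φ) = 2.770.
σ_v = γz + q = 17.1 × 3.8 + 53 = 118.0 kPa.
σ_h = K_p σ_v = 2.770 × 118.0 = 326.8 kPa.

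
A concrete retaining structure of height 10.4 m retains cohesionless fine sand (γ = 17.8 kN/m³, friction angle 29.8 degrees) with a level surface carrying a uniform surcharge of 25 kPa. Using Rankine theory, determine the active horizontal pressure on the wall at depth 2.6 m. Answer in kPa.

24.0 kPa

K_a = (1 − sin φ)/(1 + sin φ) = 0.3360.
σ_v = γz + q = 17.8 × 2.6 + 25 = 71.28 kPa.
σ_h = K_a σ_v = 0.3360 × 71.28 = 23.95 kPa.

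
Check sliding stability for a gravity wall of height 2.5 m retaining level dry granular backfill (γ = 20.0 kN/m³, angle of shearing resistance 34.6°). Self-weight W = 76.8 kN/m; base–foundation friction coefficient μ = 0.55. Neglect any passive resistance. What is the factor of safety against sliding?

K_a = tan²(45° − 34.6°/2) = 0.2756.
P_a = ½K_aγH² = 0.5×0.2756×20.0×2.5² = 17.23 kN/m, acting at H/3 = 0.8333 m above the base.
FS_sliding = μW / P_a = 0.55×76.8 / 17.23 = 2.452.

2.45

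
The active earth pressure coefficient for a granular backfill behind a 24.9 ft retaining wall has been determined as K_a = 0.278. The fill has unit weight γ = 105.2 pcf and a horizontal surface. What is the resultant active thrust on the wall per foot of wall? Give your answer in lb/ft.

9070 lb/ft

P = ½ K_a γ H² = 0.5 × 0.278 × 105.2 × 24.9² = 9066 lb/ft.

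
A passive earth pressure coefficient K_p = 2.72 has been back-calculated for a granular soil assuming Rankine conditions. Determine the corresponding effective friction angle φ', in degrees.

27.5°

K_p = (1+sin φ)/(1−sin φ) ⇒ sin φ = (K_p − 1)/(K_p + 1) = 0.4624.
φ = arcsin(0.4624) = 27.54°.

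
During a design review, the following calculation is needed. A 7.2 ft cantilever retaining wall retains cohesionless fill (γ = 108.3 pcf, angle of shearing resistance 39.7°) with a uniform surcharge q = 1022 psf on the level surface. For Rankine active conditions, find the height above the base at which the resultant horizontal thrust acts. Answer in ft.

K_a = 0.2204.
Triangular part P₁ = ½K_aγH² = 618.8 at H/3 = 2.400 ft; rectangular part P₂ = K_a q H = 1622 at H/2 = 3.600 ft.
ȳ = (P₁·2.400 + P₂·3.600)/(P₁+P₂) = 3.269 ft.

3.27 ft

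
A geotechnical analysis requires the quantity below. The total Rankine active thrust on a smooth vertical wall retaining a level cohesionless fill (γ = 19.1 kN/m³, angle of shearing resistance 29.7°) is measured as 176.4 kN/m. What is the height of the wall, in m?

7.40 m

K_a = 0.3374. P_a = ½ K_a γ H² ⇒ H = √(2P_a/(K_a γ)).
H = √(2×176.4/(0.3374×19.1)) = 7.399 m.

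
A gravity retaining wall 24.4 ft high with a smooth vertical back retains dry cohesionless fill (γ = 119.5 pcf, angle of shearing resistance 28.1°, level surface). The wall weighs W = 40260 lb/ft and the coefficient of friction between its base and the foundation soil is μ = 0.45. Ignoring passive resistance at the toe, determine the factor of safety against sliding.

1.42

K_a = tan²(45° − 28.1°/2) = 0.3596.
P_a = ½K_aγH² = 0.5×0.3596×119.5×24.4² = 12790 lb/ft, acting at H/3 = 8.133 ft above the base.
FS_sliding = μW / P_a = 0.45×40260 / 12790 = 1.416.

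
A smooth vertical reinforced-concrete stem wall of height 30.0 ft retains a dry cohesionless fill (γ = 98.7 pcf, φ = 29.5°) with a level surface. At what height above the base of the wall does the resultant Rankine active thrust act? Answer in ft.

K_a = 0.3401.
The pressure distribution is triangular, so the resultant acts at H/3 above the base = 30.0/3 = 10.00 ft.

10.0 ft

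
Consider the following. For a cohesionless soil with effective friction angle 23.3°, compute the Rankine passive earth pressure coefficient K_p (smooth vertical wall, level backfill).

K_p = (1 + sin φ)/(1 − sin φ) = tan²(45° + 23.3°/2) = 2.309.

2.31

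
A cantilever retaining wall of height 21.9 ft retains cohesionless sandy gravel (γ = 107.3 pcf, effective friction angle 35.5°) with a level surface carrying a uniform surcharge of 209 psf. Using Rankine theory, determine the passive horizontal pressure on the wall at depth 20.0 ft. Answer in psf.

8880 psf

K_p = (1 + sin φ)/(1 − sin φ) = 3.770.
σ_v = γz + q = 107.3 × 20.0 + 209 = 2355 psf.
σ_h = K_p σ_v = 3.770 × 2355 = 8878 psf.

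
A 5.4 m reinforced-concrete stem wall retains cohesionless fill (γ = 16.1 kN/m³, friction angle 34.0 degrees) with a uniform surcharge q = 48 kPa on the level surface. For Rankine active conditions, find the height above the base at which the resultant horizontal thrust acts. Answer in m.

K_a = 0.2827.
Triangular part P₁ = ½K_aγH² = 66.36 at H/3 = 1.800 m; rectangular part P₂ = K_a q H = 73.28 at H/2 = 2.700 m.
ȳ = (P₁·1.800 + P₂·2.700)/(P₁+P₂) = 2.272 m.

2.27 m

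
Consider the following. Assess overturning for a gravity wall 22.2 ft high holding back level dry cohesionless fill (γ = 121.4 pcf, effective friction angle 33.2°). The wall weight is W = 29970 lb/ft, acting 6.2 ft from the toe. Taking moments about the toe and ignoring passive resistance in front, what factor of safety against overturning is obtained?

K_a = tan²(45° − 33.2°/2) = 0.2924.
P_a = ½K_aγH² = 0.5×0.2924×121.4×22.2² = 8746 lb/ft, acting at H/3 = 7.400 ft above the base.
Overturning moment M_o = P_a × H/3 = 8746 × 7.400 = 64720.
Resisting moment M_r = W × 6.2 = 29970 × 6.2 = 185800.
FS_overturning = M_r/M_o = 185800/64720 = 2.871.

2.87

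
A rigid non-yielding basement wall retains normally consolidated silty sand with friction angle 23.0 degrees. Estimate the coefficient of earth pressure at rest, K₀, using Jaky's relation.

0.609

K₀ = 1 − sin φ' = 1 − sin 23.0° = 0.6093.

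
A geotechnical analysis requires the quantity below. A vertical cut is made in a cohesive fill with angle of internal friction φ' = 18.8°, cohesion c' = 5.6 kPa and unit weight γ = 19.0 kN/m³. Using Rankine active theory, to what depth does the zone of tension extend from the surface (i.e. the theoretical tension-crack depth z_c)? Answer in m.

0.823 m

K_a = tan²(45° − 18.8°/2) = 0.5126; √K_a = 0.7159.
The active pressure is zero where K_a γ z = 2c√K_a, so z_c = 2c/(γ√K_a) = 2×5.6/(19.0×0.7159) = 0.8234 m.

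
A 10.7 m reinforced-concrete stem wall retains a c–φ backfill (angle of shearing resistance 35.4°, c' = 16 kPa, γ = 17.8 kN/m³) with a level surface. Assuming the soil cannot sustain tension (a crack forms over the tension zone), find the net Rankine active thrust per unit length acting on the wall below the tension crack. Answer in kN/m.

K_a = 0.2664; √K_a = 0.5161.
Tension-crack depth z_c = 2c/(γ√K_a) = 2×16/(17.8×0.5161) = 3.483 m.
σ_a at base = K_a γ H − 2c√K_a = 0.2664×17.8×10.7 − 2×16×0.5161 = 34.22 kPa.
P_a = ½ × 34.22 × (H − z_c) = 0.5×34.22×7.217 = 123.5 kN/m.

123 kN/m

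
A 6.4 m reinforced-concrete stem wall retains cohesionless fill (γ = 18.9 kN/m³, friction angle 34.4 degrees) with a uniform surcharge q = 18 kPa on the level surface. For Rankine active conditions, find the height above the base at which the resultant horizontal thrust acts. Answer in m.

K_a = 0.2780.
Triangular part P₁ = ½K_aγH² = 107.6 at H/3 = 2.133 m; rectangular part P₂ = K_a q H = 32.02 at H/2 = 3.200 m.
ȳ = (P₁·2.133 + P₂·3.200)/(P₁+P₂) = 2.378 m.

2.38 m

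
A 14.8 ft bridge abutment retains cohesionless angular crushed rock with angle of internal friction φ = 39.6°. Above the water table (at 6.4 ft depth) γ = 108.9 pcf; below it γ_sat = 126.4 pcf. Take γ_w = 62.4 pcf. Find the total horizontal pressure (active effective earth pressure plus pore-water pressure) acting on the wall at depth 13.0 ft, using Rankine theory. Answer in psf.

660 psf

K_a = (1 − sin φ)/(1 + sin φ) = 0.2214.
γ' = 126.4 − 62.4 = 64.00 pcf.
Effective vertical stress at 13.0 ft: σ'_v = 108.9×6.4 + 64.00×6.60 = 1119 psf.
σ'_h = K_a σ'_v = 0.2214 × 1119 = 247.9 psf; u = γ_w × 6.60 = 411.8 psf.
Total σ_h = 247.9 + 411.8 = 659.7 psf.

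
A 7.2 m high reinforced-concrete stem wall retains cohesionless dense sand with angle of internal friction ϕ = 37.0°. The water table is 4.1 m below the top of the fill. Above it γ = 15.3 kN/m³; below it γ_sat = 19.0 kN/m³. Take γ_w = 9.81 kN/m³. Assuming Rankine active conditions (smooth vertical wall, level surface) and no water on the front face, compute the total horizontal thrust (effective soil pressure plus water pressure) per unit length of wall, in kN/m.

138 kN/m

K_a = tan²(45° − φ/2) = 0.2486.
γ' = 19.0 − 9.81 = 9.190 kN/m³. Depth below WT = 3.1 m.
σ'_h at WT = K_a γ d_w = 15.59 kPa; at base = 15.59 + K_a γ' × 3.1 = 22.68 kPa.
P₁ (0–4.1 m) = ½×15.59×4.1 = 31.97. P₂ (4.1–7.2 m) = ½(15.59+22.68)×3.1 = 59.32.
P_w = ½ γ_w h₂² = 0.5×9.81×3.1² = 47.14. Total = 31.97+59.32+47.14 = 138.4 kN/m.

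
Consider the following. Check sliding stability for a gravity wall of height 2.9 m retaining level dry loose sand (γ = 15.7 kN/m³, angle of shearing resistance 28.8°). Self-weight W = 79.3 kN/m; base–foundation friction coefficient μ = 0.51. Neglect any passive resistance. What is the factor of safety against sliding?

1.75

K_a = tan²(45° − 28.8°/2) = 0.3498.
P_a = ½K_aγH² = 0.5×0.3498×15.7×2.9² = 23.09 kN/m, acting at H/3 = 0.9667 m above the base.
FS_sliding = μW / P_a = 0.51×79.3 / 23.09 = 1.752.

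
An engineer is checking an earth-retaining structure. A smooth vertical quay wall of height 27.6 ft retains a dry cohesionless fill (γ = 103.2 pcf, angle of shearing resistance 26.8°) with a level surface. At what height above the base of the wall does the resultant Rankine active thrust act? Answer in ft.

9.20 ft

K_a = 0.3785.
The pressure distribution is triangular, so the resultant acts at H/3 above the base = 27.6/3 = 9.200 ft.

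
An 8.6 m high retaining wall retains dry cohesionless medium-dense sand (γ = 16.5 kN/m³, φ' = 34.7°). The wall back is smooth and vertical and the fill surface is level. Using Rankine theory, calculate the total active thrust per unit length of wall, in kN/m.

K_a = tan²(45° − φ/2) = 0.2745.
P_a = ½ K_a γ H² = 0.5 × 0.2745 × 16.5 × 8.6² = 167.5 kN/m.

167 kN/m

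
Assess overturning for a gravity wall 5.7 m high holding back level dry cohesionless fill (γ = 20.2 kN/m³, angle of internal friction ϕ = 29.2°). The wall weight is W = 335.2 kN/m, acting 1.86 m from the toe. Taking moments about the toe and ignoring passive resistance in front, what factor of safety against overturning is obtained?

K_a = tan²(45° − 29.2°/2) = 0.3442.
P_a = ½K_aγH² = 0.5×0.3442×20.2×5.7² = 113.0 kN/m, acting at H/3 = 1.900 m above the base.
Overturning moment M_o = P_a × H/3 = 113.0 × 1.900 = 214.6.
Resisting moment M_r = W × 1.86 = 335.2 × 1.86 = 623.5.
FS_overturning = M_r/M_o = 623.5/214.6 = 2.905.

2.91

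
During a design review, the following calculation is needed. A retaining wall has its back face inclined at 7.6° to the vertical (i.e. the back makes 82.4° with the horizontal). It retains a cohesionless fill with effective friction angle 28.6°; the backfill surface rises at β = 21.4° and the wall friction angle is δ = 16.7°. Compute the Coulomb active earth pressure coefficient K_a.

K_a = sin²(α+φ) / [sin²α · sin(α−δ) · (1 + √{sin(φ+δ)sin(φ−β) / (sin(α−δ)sin(α+β))})²].
With α = 82.4°, φ = 28.6°, δ = 16.7°, β = 21.4°: K_a = 0.5609.

0.561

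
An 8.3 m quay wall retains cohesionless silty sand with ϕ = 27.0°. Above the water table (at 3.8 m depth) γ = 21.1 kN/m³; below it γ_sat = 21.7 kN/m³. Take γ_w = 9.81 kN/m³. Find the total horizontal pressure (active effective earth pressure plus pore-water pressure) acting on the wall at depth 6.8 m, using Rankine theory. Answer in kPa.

72.9 kPa

K_a = (1 − sin φ)/(1 + sin φ) = 0.3755.
γ' = 21.7 − 9.81 = 11.89 kN/m³.
Effective vertical stress at 6.8 m: σ'_v = 21.1×3.8 + 11.89×3.00 = 115.8 kPa.
σ'_h = K_a σ'_v = 0.3755 × 115.8 = 43.50 kPa; u = γ_w × 3.00 = 29.43 kPa.
Total σ_h = 43.50 + 29.43 = 72.93 kPa.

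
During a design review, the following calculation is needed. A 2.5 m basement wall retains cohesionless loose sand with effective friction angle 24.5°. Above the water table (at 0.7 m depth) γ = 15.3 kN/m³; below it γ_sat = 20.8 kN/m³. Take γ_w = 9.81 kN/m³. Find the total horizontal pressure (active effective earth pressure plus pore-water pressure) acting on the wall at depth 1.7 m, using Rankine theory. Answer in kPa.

18.8 kPa

K_a = (1 − sin φ)/(1 + sin φ) = 0.4137.
γ' = 20.8 − 9.81 = 10.99 kN/m³.
Effective vertical stress at 1.7 m: σ'_v = 15.3×0.7 + 10.99×1.00 = 21.70 kPa.
σ'_h = K_a σ'_v = 0.4137 × 21.70 = 8.978 kPa; u = γ_w × 1.00 = 9.810 kPa.
Total σ_h = 8.978 + 9.810 = 18.79 kPa.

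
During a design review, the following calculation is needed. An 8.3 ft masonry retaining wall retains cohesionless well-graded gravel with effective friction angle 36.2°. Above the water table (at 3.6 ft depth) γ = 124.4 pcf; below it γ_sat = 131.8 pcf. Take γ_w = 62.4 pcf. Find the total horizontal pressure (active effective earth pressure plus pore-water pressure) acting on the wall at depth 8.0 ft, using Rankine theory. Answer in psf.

K_a = (1 − sin φ)/(1 + sin φ) = 0.2574.
γ' = 131.8 − 62.4 = 69.40 pcf.
Effective vertical stress at 8.0 ft: σ'_v = 124.4×3.6 + 69.40×4.40 = 753.2 psf.
σ'_h = K_a σ'_v = 0.2574 × 753.2 = 193.9 psf; u = γ_w × 4.40 = 274.6 psf.
Total σ_h = 193.9 + 274.6 = 468.4 psf.

468 psf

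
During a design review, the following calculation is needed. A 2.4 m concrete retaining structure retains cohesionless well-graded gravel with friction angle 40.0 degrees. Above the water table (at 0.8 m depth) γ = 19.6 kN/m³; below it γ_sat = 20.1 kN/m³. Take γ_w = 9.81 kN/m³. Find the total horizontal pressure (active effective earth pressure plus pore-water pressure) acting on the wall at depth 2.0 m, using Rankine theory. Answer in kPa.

K_a = (1 − sin φ)/(1 + sin φ) = 0.2174.
γ' = 20.1 − 9.81 = 10.29 kN/m³.
Effective vertical stress at 2.0 m: σ'_v = 19.6×0.8 + 10.29×1.20 = 28.03 kPa.
σ'_h = K_a σ'_v = 0.2174 × 28.03 = 6.094 kPa; u = γ_w × 1.20 = 11.77 kPa.
Total σ_h = 6.094 + 11.77 = 17.87 kPa.

17.9 kPa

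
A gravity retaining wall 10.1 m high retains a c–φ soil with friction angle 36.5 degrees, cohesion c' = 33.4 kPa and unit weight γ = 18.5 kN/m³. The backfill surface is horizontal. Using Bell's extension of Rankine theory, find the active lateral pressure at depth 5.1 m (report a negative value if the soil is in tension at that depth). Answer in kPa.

K_a = (1 − sin φ)/(1 + sin φ) = 0.2541.
σ_a = K_a γ z − 2c√K_a = 0.2541×18.5×5.1 − 2×33.4×0.5040 = -9.700 kPa.

-9.70 kPa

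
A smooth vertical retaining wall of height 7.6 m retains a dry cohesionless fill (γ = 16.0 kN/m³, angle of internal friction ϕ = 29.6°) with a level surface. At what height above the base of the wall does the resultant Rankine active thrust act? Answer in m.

2.53 m

K_a = 0.3387.
The pressure distribution is triangular, so the resultant acts at H/3 above the base = 7.6/3 = 2.533 m.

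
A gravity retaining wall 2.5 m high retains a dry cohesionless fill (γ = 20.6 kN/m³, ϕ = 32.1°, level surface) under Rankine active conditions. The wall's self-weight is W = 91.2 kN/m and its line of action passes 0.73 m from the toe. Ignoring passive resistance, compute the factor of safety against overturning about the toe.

4.06

K_a = tan²(45° − 32.1°/2) = 0.3060.
P_a = ½K_aγH² = 0.5×0.3060×20.6×2.5² = 19.70 kN/m, acting at H/3 = 0.8333 m above the base.
Overturning moment M_o = P_a × H/3 = 19.70 × 0.8333 = 16.42.
Resisting moment M_r = W × 0.73 = 91.2 × 0.73 = 66.58.
FS_overturning = M_r/M_o = 66.58/16.42 = 4.056.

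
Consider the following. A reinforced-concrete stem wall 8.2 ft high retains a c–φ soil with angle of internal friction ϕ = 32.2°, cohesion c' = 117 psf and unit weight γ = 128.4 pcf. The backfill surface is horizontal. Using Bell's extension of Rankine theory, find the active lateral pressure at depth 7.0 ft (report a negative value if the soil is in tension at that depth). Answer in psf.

145 psf

K_a = (1 − sin φ)/(1 + sin φ) = 0.3047.
σ_a = K_a γ z − 2c√K_a = 0.3047×128.4×7.0 − 2×117×0.5520 = 144.7 psf.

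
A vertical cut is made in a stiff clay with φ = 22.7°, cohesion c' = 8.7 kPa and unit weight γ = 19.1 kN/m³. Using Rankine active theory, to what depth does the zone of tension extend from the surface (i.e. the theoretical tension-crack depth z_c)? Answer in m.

K_a = tan²(45° − 22.7°/2) = 0.4431; √K_a = 0.6657.
The active pressure is zero where K_a γ z = 2c√K_a, so z_c = 2c/(γ√K_a) = 2×8.7/(19.1×0.6657) = 1.369 m.

1.37 m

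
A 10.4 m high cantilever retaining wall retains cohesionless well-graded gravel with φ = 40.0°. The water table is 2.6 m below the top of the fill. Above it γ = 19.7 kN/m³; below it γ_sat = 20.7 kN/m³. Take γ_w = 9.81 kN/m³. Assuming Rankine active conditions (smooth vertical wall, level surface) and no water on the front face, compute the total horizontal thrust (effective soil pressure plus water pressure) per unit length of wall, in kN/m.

K_a = tan²(45° − φ/2) = 0.2174.
γ' = 20.7 − 9.81 = 10.89 kN/m³. Depth below WT = 7.8 m.
σ'_h at WT = K_a γ d_w = 11.14 kPa; at base = 11.14 + K_a γ' × 7.8 = 29.61 kPa.
P₁ (0–2.6 m) = ½×11.14×2.6 = 14.48. P₂ (2.6–10.4 m) = ½(11.14+29.61)×7.8 = 158.9.
P_w = ½ γ_w h₂² = 0.5×9.81×7.8² = 298.4. Total = 14.48+158.9+298.4 = 471.8 kN/m.

472 kN/m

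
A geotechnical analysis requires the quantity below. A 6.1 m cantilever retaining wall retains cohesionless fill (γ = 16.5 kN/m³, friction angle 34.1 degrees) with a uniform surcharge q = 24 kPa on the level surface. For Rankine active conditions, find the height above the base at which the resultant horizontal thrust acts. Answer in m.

2.36 m

K_a = 0.2815.
Triangular part P₁ = ½K_aγH² = 86.42 at H/3 = 2.033 m; rectangular part P₂ = K_a q H = 41.22 at H/2 = 3.050 m.
ȳ = (P₁·2.033 + P₂·3.050)/(P₁+P₂) = 2.362 m.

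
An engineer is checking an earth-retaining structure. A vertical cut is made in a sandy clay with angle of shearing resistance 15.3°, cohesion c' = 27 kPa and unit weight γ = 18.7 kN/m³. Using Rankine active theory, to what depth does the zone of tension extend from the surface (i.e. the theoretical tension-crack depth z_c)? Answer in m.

3.78 m

K_a = tan²(45° − 15.3°/2) = 0.5824; √K_a = 0.7632.
The active pressure is zero where K_a γ z = 2c√K_a, so z_c = 2c/(γ√K_a) = 2×27/(18.7×0.7632) = 3.784 m.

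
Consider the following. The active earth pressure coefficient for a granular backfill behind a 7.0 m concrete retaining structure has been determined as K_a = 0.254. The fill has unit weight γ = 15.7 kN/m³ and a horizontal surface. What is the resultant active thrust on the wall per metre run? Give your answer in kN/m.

97.7 kN/m

P = ½ K_a γ H² = 0.5 × 0.254 × 15.7 × 7.0² = 97.70 kN/m.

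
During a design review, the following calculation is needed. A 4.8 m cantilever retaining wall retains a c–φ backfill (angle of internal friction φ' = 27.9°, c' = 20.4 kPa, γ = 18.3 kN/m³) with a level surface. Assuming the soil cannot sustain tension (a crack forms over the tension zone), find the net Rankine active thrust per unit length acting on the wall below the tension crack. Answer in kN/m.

K_a = 0.3625; √K_a = 0.6020.
Tension-crack depth z_c = 2c/(γ√K_a) = 2×20.4/(18.3×0.6020) = 3.703 m.
σ_a at base = K_a γ H − 2c√K_a = 0.3625×18.3×4.8 − 2×20.4×0.6020 = 7.275 kPa.
P_a = ½ × 7.275 × (H − z_c) = 0.5×7.275×1.097 = 3.990 kN/m.

3.99 kN/m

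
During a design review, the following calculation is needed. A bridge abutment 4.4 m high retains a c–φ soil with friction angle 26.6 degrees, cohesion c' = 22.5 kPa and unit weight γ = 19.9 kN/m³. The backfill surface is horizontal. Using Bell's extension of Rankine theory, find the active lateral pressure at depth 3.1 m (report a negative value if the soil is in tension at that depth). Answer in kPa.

-4.26 kPa

K_a = (1 − sin φ)/(1 + sin φ) = 0.3814.
σ_a = K_a γ z − 2c√K_a = 0.3814×19.9×3.1 − 2×22.5×0.6176 = -4.261 kPa.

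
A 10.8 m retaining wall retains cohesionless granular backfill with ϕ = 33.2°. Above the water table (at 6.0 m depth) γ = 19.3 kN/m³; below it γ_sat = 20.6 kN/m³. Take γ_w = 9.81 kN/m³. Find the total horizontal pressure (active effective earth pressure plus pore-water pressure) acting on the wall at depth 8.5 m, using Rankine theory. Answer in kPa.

K_a = (1 − sin φ)/(1 + sin φ) = 0.2924.
γ' = 20.6 − 9.81 = 10.79 kN/m³.
Effective vertical stress at 8.5 m: σ'_v = 19.3×6.0 + 10.79×2.50 = 142.8 kPa.
σ'_h = K_a σ'_v = 0.2924 × 142.8 = 41.74 kPa; u = γ_w × 2.50 = 24.53 kPa.
Total σ_h = 41.74 + 24.53 = 66.27 kPa.

66.3 kPa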